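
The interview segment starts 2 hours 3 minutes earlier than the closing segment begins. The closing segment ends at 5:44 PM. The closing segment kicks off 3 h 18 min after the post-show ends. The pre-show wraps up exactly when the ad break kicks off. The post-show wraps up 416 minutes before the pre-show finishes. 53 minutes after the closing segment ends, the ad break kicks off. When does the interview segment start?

12:56 PM

The ad break starts at 5:44 PM + 53 min = 6:37 PM.
So the pre-show ends at 6:37 PM.
The post-show ends at 6:37 PM − 416 min = 11:41 AM.
The closing segment starts at 11:41 AM + 198 min = 2:59 PM.
The interview segment starts at 2:59 PM − 123 min = 12:56 PM.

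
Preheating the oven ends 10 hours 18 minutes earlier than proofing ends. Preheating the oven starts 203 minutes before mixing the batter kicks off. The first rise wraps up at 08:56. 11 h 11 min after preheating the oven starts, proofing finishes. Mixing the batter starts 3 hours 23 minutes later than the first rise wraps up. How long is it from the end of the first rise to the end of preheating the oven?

53 minutes

Mixing the batter starts at 08:56 + 203 min = 12:19.
Preheating the oven starts at 12:19 − 203 min = 08:56.
Proofing ends at 08:56 + 671 min = 20:07.
Preheating the oven ends at 20:07 − 618 min = 09:49.
From 08:56 to 09:49 is 53 minutes.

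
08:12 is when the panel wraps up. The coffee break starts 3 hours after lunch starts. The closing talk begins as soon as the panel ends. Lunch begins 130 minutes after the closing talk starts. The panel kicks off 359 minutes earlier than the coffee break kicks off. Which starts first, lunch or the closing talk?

the closing talk

The closing talk starts at 08:12.
Lunch starts at 08:12 + 130 min = 10:22.
Lunch starts at 10:22 and the closing talk starts at 08:12, so the closing talk is first.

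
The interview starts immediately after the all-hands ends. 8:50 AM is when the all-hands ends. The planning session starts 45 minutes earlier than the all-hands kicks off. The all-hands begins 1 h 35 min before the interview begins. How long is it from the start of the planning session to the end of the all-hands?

140 minutes

The interview starts at 8:50 AM.
The all-hands starts at 8:50 AM − 95 min = 7:15 AM.
The planning session starts at 7:15 AM − 45 min = 6:30 AM.
From 6:30 AM to 8:50 AM is 140 minutes.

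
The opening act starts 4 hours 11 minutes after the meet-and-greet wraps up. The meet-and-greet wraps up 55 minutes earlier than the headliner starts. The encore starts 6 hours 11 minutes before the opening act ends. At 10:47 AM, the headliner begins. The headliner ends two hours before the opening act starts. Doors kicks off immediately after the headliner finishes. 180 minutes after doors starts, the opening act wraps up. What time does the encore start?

The meet-and-greet ends at 10:47 AM − 55 min = 9:52 AM.
The opening act starts at 9:52 AM + 251 min = 2:03 PM.
The headliner ends at 2:03 PM − 120 min = 12:03 PM.
So doors starts at 12:03 PM.
The opening act ends at 12:03 PM + 180 min = 3:03 PM.
The encore starts at 3:03 PM − 371 min = 8:52 AM.

8:52 AM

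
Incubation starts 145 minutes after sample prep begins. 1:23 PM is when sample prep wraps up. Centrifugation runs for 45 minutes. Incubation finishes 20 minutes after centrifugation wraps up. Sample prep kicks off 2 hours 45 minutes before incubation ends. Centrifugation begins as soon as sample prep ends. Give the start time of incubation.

2:08 PM

Centrifugation starts at 1:23 PM.
Centrifugation ends at 1:23 PM + 45 min = 2:08 PM.
Incubation ends at 2:08 PM + 20 min = 2:28 PM.
Sample prep starts at 2:28 PM − 165 min = 11:43 AM.
Incubation starts at 11:43 AM + 145 min = 2:08 PM.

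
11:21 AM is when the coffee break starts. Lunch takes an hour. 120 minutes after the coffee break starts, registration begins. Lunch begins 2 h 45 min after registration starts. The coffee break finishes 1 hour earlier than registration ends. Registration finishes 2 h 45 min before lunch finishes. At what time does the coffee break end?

Registration starts at 11:21 AM + 120 min = 1:21 PM.
Lunch starts at 1:21 PM + 165 min = 4:06 PM.
Lunch ends at 4:06 PM + 60 min = 5:06 PM.
Registration ends at 5:06 PM − 165 min = 2:21 PM.
The coffee break ends at 2:21 PM − 60 min = 1:21 PM.

1:21 PM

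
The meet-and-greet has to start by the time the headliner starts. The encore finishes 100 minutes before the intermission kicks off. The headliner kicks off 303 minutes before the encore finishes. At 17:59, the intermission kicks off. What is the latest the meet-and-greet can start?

The encore ends at 17:59 − 100 min = 16:19.
The headliner starts at 16:19 − 303 min = 11:16.
The meet-and-greet is bounded by the headliner, so the latest it can start is 11:16.

11:16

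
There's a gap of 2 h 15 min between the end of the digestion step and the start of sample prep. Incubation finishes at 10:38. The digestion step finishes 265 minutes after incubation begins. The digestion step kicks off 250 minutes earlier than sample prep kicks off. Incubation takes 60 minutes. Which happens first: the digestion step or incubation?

Incubation starts at 10:38 − 60 min = 09:38.
The digestion step ends at 09:38 + 265 min = 14:03.
Sample prep starts at 14:03 + 135 min = 16:18.
The digestion step starts at 16:18 − 250 min = 12:08.
The digestion step starts at 12:08 and incubation starts at 09:38, so incubation is first.

incubation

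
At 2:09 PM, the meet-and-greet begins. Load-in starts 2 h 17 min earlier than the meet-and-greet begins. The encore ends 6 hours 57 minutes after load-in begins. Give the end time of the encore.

6:49 PM

Load-in starts at 2:09 PM − 137 min = 11:52 AM.
The encore ends at 11:52 AM + 417 min = 6:49 PM.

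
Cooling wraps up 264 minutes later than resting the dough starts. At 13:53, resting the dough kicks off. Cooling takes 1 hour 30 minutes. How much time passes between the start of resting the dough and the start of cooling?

Cooling ends at 13:53 + 264 min = 18:17.
Cooling starts at 18:17 − 90 min = 16:47.
From 13:53 to 16:47 is 174 minutes.

174 minutes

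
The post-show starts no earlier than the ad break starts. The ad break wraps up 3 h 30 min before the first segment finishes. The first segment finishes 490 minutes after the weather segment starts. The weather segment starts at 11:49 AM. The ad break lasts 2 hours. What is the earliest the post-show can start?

The first segment ends at 11:49 AM + 490 min = 7:59 PM.
The ad break ends at 7:59 PM − 210 min = 4:29 PM.
The ad break starts at 4:29 PM − 120 min = 2:29 PM.
The post-show is bounded by the ad break, so the earliest it can start is 2:29 PM.

2:29 PM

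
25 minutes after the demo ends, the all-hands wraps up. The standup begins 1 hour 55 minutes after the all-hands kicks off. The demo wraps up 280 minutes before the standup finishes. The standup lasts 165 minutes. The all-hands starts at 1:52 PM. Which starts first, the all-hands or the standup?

the all-hands

The standup starts at 1:52 PM + 115 min = 3:47 PM.
The all-hands starts at 1:52 PM and the standup starts at 3:47 PM, so the all-hands is first.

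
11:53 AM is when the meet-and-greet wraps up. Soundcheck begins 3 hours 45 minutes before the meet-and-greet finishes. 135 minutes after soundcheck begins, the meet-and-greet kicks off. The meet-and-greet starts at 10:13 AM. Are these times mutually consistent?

Soundcheck starts at 11:53 AM − 225 min = 8:08 AM.
The meet-and-greet starts at 8:08 AM + 135 min = 10:23 AM.
But the meet-and-greet is also said to start at 10:13 AM — a 10-minute conflict.

No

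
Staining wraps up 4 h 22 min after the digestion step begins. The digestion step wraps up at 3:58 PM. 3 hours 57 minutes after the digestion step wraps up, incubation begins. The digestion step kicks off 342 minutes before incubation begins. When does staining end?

Incubation starts at 3:58 PM + 237 min = 7:55 PM.
The digestion step starts at 7:55 PM − 342 min = 2:13 PM.
Staining ends at 2:13 PM + 262 min = 6:35 PM.

6:35 PM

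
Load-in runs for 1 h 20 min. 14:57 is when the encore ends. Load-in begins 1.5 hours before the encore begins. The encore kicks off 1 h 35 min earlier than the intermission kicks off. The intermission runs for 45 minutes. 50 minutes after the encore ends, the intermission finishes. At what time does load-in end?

13:17

The intermission ends at 14:57 + 50 min = 15:47.
The intermission starts at 15:47 − 45 min = 15:02.
The encore starts at 15:02 − 95 min = 13:27.
Load-in starts at 13:27 − 90 min = 11:57.
Load-in ends at 11:57 + 80 min = 13:17.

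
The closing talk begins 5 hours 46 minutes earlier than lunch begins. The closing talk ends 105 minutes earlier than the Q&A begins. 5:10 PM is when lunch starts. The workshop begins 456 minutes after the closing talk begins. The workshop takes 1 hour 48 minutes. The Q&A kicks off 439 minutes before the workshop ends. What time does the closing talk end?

The closing talk starts at 5:10 PM − 346 min = 11:24 AM.
The workshop starts at 11:24 AM + 456 min = 7:00 PM.
The workshop ends at 7:00 PM + 108 min = 8:48 PM.
The Q&A starts at 8:48 PM − 439 min = 1:29 PM.
The closing talk ends at 1:29 PM − 105 min = 11:44 AM.

11:44 AM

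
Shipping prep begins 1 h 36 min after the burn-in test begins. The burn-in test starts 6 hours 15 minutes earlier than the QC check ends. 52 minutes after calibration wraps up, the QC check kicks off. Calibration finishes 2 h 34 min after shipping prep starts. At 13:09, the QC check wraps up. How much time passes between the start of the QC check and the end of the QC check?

The burn-in test starts at 13:09 − 375 min = 06:54.
Shipping prep starts at 06:54 + 96 min = 08:30.
Calibration ends at 08:30 + 154 min = 11:04.
The QC check starts at 11:04 + 52 min = 11:56.
From 11:56 to 13:09 is 1 hour 13 minutes.

1 hour 13 minutes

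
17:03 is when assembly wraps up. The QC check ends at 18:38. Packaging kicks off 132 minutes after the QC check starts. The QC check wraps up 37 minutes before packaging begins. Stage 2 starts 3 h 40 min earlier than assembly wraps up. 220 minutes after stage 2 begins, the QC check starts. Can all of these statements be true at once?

Stage 2 starts at 17:03 − 220 min = 13:23.
The QC check starts at 13:23 + 220 min = 17:03.
Packaging starts at 17:03 + 132 min = 19:15.
The QC check ends at 19:15 − 37 min = 18:38.
That matches the stated 18:38, so the schedule is consistent.

Yes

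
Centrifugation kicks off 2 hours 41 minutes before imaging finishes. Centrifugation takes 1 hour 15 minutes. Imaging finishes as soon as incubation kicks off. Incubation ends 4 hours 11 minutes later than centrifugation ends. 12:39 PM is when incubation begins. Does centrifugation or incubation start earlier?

Imaging ends at 12:39 PM.
Centrifugation starts at 12:39 PM − 161 min = 9:58 AM.
Centrifugation starts at 9:58 AM and incubation starts at 12:39 PM, so centrifugation is first.

centrifugation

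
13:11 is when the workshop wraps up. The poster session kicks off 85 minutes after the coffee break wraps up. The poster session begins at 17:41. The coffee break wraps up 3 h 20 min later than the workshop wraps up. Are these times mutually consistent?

No

The coffee break ends at 13:11 + 200 min = 16:31.
The poster session starts at 16:31 + 85 min = 17:56.
But the poster session is also said to start at 17:41 — a 15-minute conflict.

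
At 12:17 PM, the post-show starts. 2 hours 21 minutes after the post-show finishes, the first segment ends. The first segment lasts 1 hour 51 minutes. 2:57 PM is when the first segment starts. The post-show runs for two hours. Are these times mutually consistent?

The post-show ends at 12:17 PM + 120 min = 2:17 PM.
The first segment ends at 2:17 PM + 141 min = 4:38 PM.
The first segment starts at 4:38 PM − 111 min = 2:47 PM.
But the first segment is also said to start at 2:57 PM — a 10-minute conflict.

No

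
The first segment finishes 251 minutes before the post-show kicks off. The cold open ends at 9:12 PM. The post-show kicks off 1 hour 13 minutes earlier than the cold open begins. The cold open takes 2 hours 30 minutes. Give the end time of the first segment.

The cold open starts at 9:12 PM − 150 min = 6:42 PM.
The post-show starts at 6:42 PM − 73 min = 5:29 PM.
The first segment ends at 5:29 PM − 251 min = 1:18 PM.

1:18 PM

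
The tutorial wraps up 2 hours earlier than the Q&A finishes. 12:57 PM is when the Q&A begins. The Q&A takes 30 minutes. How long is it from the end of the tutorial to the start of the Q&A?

an hour and a half

The Q&A ends at 12:57 PM + 30 min = 1:27 PM.
The tutorial ends at 1:27 PM − 120 min = 11:27 AM.
From 11:27 AM to 12:57 PM is an hour and a half.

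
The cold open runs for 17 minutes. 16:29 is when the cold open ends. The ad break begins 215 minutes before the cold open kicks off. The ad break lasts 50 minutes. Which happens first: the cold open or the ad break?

the ad break

The cold open starts at 16:29 − 17 min = 16:12.
The ad break starts at 16:12 − 215 min = 12:37.
The cold open starts at 16:12 and the ad break starts at 12:37, so the ad break is first.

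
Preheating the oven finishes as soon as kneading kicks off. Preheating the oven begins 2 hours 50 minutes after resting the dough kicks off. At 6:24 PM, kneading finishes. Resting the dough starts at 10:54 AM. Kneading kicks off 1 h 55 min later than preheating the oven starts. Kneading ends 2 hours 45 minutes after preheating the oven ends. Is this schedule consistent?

Preheating the oven starts at 10:54 AM + 170 min = 1:44 PM.
Kneading starts at 1:44 PM + 115 min = 3:39 PM.
So preheating the oven ends at 3:39 PM.
Kneading ends at 3:39 PM + 165 min = 6:24 PM.
That matches the stated 6:24 PM, so the schedule is consistent.

Yes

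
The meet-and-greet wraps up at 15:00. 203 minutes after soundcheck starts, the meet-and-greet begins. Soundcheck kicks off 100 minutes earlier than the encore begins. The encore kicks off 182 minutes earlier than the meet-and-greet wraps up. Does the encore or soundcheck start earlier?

soundcheck

The encore starts at 15:00 − 182 min = 11:58.
Soundcheck starts at 11:58 − 100 min = 10:18.
The encore starts at 11:58 and soundcheck starts at 10:18, so soundcheck is first.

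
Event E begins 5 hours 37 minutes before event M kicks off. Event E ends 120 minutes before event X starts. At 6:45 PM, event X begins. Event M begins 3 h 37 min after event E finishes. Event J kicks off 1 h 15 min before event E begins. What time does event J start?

Event E ends at 6:45 PM − 120 min = 4:45 PM.
Event M starts at 4:45 PM + 217 min = 8:22 PM.
Event E starts at 8:22 PM − 337 min = 2:45 PM.
Event J starts at 2:45 PM − 75 min = 1:30 PM.

1:30 PM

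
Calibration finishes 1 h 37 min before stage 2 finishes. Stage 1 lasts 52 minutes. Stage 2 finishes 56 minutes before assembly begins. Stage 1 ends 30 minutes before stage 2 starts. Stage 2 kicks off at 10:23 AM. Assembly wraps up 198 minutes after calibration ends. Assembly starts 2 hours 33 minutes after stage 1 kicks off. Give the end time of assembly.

Stage 1 ends at 10:23 AM − 30 min = 9:53 AM.
Stage 1 starts at 9:53 AM − 52 min = 9:01 AM.
Assembly starts at 9:01 AM + 153 min = 11:34 AM.
Stage 2 ends at 11:34 AM − 56 min = 10:38 AM.
Calibration ends at 10:38 AM − 97 min = 9:01 AM.
Assembly ends at 9:01 AM + 198 min = 12:19 PM.

12:19 PM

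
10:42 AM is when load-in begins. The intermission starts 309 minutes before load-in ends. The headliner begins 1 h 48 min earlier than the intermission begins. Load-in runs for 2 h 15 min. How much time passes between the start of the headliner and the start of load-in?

4 hours 42 minutes

Load-in ends at 10:42 AM + 135 min = 12:57 PM.
The intermission starts at 12:57 PM − 309 min = 7:48 AM.
The headliner starts at 7:48 AM − 108 min = 6:00 AM.
From 6:00 AM to 10:42 AM is 4 hours 42 minutes.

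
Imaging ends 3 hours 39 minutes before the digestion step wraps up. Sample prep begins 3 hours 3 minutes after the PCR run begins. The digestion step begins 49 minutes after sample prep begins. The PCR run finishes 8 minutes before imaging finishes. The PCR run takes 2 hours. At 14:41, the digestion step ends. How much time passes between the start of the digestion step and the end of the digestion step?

115 minutes

Imaging ends at 14:41 − 219 min = 11:02.
The PCR run ends at 11:02 − 8 min = 10:54.
The PCR run starts at 10:54 − 120 min = 08:54.
Sample prep starts at 08:54 + 183 min = 11:57.
The digestion step starts at 11:57 + 49 min = 12:46.
From 12:46 to 14:41 is 115 minutes.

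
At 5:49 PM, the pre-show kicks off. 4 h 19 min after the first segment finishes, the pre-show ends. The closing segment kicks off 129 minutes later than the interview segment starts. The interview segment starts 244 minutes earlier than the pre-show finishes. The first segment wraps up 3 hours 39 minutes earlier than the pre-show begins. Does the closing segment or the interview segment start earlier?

The first segment ends at 5:49 PM − 219 min = 2:10 PM.
The pre-show ends at 2:10 PM + 259 min = 6:29 PM.
The interview segment starts at 6:29 PM − 244 min = 2:25 PM.
The closing segment starts at 2:25 PM + 129 min = 4:34 PM.
The closing segment starts at 4:34 PM and the interview segment starts at 2:25 PM, so the interview segment is first.

the interview segment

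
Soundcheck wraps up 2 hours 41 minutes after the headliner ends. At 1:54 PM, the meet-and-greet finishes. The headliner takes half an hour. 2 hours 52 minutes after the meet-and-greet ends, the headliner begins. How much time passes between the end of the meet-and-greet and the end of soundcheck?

6 hours 3 minutes

The headliner starts at 1:54 PM + 172 min = 4:46 PM.
The headliner ends at 4:46 PM + 30 min = 5:16 PM.
Soundcheck ends at 5:16 PM + 161 min = 7:57 PM.
From 1:54 PM to 7:57 PM is 6 hours 3 minutes.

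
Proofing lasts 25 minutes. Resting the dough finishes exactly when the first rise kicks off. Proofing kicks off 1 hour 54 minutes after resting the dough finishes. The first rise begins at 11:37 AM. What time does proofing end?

1:56 PM

Resting the dough ends at 11:37 AM.
Proofing starts at 11:37 AM + 114 min = 1:31 PM.
Proofing ends at 1:31 PM + 25 min = 1:56 PM.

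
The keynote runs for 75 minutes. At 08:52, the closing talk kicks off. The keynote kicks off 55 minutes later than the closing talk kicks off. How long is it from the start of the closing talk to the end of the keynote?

The keynote starts at 08:52 + 55 min = 09:47.
The keynote ends at 09:47 + 75 min = 11:02.
From 08:52 to 11:02 is 2 h 10 min.

2 h 10 min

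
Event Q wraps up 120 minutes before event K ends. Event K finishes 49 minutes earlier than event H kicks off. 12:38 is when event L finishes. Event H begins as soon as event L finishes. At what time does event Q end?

Event H starts at 12:38.
Event K ends at 12:38 − 49 min = 11:49.
Event Q ends at 11:49 − 120 min = 09:49.

09:49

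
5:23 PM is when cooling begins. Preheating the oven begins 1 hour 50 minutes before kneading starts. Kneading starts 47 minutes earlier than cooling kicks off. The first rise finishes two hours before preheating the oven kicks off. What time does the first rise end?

12:46 PM

Kneading starts at 5:23 PM − 47 min = 4:36 PM.
Preheating the oven starts at 4:36 PM − 110 min = 2:46 PM.
The first rise ends at 2:46 PM − 120 min = 12:46 PM.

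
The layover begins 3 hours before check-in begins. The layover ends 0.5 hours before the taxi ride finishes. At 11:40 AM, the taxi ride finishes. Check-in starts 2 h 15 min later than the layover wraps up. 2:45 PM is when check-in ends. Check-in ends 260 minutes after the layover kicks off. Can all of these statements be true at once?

Yes

The layover ends at 11:40 AM − 30 min = 11:10 AM.
Check-in starts at 11:10 AM + 135 min = 1:25 PM.
The layover starts at 1:25 PM − 180 min = 10:25 AM.
Check-in ends at 10:25 AM + 260 min = 2:45 PM.
That matches the stated 2:45 PM, so the schedule is consistent.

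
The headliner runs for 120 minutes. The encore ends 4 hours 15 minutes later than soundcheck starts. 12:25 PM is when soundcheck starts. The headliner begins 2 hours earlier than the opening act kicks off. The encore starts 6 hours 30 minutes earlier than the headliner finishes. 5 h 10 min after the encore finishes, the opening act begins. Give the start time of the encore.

The encore ends at 12:25 PM + 255 min = 4:40 PM.
The opening act starts at 4:40 PM + 310 min = 9:50 PM.
The headliner starts at 9:50 PM − 120 min = 7:50 PM.
The headliner ends at 7:50 PM + 120 min = 9:50 PM.
The encore starts at 9:50 PM − 390 min = 3:20 PM.

3:20 PM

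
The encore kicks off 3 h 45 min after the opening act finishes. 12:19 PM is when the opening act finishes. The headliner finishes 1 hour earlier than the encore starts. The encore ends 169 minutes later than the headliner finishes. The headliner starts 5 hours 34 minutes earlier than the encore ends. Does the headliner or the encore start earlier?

The encore starts at 12:19 PM + 225 min = 4:04 PM.
The headliner ends at 4:04 PM − 60 min = 3:04 PM.
The encore ends at 3:04 PM + 169 min = 5:53 PM.
The headliner starts at 5:53 PM − 334 min = 12:19 PM.
The headliner starts at 12:19 PM and the encore starts at 4:04 PM, so the headliner is first.

the headliner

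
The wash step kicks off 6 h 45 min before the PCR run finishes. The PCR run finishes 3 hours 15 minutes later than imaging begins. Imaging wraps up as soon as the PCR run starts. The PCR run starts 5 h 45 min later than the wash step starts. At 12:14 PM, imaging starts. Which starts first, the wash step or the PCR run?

the wash step

The PCR run ends at 12:14 PM + 195 min = 3:29 PM.
The wash step starts at 3:29 PM − 405 min = 8:44 AM.
The PCR run starts at 8:44 AM + 345 min = 2:29 PM.
The wash step starts at 8:44 AM and the PCR run starts at 2:29 PM, so the wash step is first.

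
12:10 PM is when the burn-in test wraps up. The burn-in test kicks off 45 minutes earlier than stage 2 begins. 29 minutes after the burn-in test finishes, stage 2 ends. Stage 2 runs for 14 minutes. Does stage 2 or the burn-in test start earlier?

the burn-in test

Stage 2 ends at 12:10 PM + 29 min = 12:39 PM.
Stage 2 starts at 12:39 PM − 14 min = 12:25 PM.
The burn-in test starts at 12:25 PM − 45 min = 11:40 AM.
Stage 2 starts at 12:25 PM and the burn-in test starts at 11:40 AM, so the burn-in test is first.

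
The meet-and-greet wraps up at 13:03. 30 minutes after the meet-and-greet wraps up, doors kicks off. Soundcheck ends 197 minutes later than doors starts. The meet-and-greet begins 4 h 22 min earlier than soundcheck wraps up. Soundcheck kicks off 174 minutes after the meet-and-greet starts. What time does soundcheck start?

15:22

Doors starts at 13:03 + 30 min = 13:33.
Soundcheck ends at 13:33 + 197 min = 16:50.
The meet-and-greet starts at 16:50 − 262 min = 12:28.
Soundcheck starts at 12:28 + 174 min = 15:22.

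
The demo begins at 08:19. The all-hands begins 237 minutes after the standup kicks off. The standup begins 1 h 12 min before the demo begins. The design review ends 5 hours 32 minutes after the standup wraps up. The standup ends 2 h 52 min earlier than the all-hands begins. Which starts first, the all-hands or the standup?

The standup starts at 08:19 − 72 min = 07:07.
The all-hands starts at 07:07 + 237 min = 11:04.
The all-hands starts at 11:04 and the standup starts at 07:07, so the standup is first.

the standup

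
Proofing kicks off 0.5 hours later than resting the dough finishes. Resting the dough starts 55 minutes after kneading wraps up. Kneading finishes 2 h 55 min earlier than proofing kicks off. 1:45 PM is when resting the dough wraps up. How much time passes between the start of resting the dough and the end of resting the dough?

Proofing starts at 1:45 PM + 30 min = 2:15 PM.
Kneading ends at 2:15 PM − 175 min = 11:20 AM.
Resting the dough starts at 11:20 AM + 55 min = 12:15 PM.
From 12:15 PM to 1:45 PM is 90 minutes.

90 minutes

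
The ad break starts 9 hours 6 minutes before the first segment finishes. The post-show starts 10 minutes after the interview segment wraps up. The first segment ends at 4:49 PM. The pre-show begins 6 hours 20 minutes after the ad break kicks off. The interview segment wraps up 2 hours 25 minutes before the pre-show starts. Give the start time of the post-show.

The ad break starts at 4:49 PM − 546 min = 7:43 AM.
The pre-show starts at 7:43 AM + 380 min = 2:03 PM.
The interview segment ends at 2:03 PM − 145 min = 11:38 AM.
The post-show starts at 11:38 AM + 10 min = 11:48 AM.

11:48 AM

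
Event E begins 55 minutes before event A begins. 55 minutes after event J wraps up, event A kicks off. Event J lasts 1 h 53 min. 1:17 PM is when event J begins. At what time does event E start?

3:10 PM

Event J ends at 1:17 PM + 113 min = 3:10 PM.
Event A starts at 3:10 PM + 55 min = 4:05 PM.
Event E starts at 4:05 PM − 55 min = 3:10 PM.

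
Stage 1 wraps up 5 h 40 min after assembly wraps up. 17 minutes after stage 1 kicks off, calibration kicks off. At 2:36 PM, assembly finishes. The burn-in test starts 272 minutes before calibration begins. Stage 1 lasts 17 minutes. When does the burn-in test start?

Stage 1 ends at 2:36 PM + 340 min = 8:16 PM.
Stage 1 starts at 8:16 PM − 17 min = 7:59 PM.
Calibration starts at 7:59 PM + 17 min = 8:16 PM.
The burn-in test starts at 8:16 PM − 272 min = 3:44 PM.

3:44 PM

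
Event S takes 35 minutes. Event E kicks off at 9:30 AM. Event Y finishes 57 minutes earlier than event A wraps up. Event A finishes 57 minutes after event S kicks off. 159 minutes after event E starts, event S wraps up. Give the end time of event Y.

11:34 AM

Event S ends at 9:30 AM + 159 min = 12:09 PM.
Event S starts at 12:09 PM − 35 min = 11:34 AM.
Event A ends at 11:34 AM + 57 min = 12:31 PM.
Event Y ends at 12:31 PM − 57 min = 11:34 AM.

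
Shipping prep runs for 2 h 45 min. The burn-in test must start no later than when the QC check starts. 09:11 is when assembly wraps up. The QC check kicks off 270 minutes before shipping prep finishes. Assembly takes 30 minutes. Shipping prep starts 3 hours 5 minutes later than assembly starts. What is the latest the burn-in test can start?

10:01

Assembly starts at 09:11 − 30 min = 08:41.
Shipping prep starts at 08:41 + 185 min = 11:46.
Shipping prep ends at 11:46 + 165 min = 14:31.
The QC check starts at 14:31 − 270 min = 10:01.
The burn-in test is bounded by the QC check, so the latest it can start is 10:01.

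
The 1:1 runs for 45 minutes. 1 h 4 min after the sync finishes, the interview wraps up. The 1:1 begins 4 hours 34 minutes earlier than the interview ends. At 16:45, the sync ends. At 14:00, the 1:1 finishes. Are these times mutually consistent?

Yes

The interview ends at 16:45 + 64 min = 17:49.
The 1:1 starts at 17:49 − 274 min = 13:15.
The 1:1 ends at 13:15 + 45 min = 14:00.
That matches the stated 14:00, so the schedule is consistent.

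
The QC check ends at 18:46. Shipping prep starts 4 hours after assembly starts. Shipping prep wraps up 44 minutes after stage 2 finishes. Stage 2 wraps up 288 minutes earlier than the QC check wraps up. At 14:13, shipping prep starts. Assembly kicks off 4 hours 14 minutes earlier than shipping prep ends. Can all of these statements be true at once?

Stage 2 ends at 18:46 − 288 min = 13:58.
Shipping prep ends at 13:58 + 44 min = 14:42.
Assembly starts at 14:42 − 254 min = 10:28.
Shipping prep starts at 10:28 + 240 min = 14:28.
But shipping prep is also said to start at 14:13 — a 15-minute conflict.

No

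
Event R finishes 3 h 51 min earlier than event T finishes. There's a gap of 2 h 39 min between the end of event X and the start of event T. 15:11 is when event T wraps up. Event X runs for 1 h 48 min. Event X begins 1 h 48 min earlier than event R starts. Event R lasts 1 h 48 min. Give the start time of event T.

12:11

Event R ends at 15:11 − 231 min = 11:20.
Event R starts at 11:20 − 108 min = 09:32.
Event X starts at 09:32 − 108 min = 07:44.
Event X ends at 07:44 + 108 min = 09:32.
Event T starts at 09:32 + 159 min = 12:11.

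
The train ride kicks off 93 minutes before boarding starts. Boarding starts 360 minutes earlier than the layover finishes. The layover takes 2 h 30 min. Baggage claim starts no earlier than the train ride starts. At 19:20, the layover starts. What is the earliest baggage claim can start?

14:17

The layover ends at 19:20 + 150 min = 21:50.
Boarding starts at 21:50 − 360 min = 15:50.
The train ride starts at 15:50 − 93 min = 14:17.
Baggage claim is bounded by the train ride, so the earliest it can start is 14:17.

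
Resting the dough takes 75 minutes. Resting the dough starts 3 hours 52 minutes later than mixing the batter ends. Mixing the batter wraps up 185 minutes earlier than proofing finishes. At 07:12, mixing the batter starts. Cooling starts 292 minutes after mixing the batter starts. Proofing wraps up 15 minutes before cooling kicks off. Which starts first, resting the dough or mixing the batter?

mixing the batter

Cooling starts at 07:12 + 292 min = 12:04.
Proofing ends at 12:04 − 15 min = 11:49.
Mixing the batter ends at 11:49 − 185 min = 08:44.
Resting the dough starts at 08:44 + 232 min = 12:36.
Resting the dough starts at 12:36 and mixing the batter starts at 07:12, so mixing the batter is first.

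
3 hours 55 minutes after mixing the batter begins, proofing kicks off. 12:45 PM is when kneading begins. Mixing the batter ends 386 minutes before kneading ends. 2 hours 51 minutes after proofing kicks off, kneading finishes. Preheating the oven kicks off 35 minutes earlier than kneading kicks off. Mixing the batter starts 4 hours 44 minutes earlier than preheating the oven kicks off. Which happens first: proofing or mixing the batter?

mixing the batter

Preheating the oven starts at 12:45 PM − 35 min = 12:10 PM.
Mixing the batter starts at 12:10 PM − 284 min = 7:26 AM.
Proofing starts at 7:26 AM + 235 min = 11:21 AM.
Proofing starts at 11:21 AM and mixing the batter starts at 7:26 AM, so mixing the batter is first.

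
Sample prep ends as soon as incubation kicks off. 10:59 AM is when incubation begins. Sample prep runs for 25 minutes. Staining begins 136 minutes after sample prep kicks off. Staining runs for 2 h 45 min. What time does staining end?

Sample prep ends at 10:59 AM.
Sample prep starts at 10:59 AM − 25 min = 10:34 AM.
Staining starts at 10:34 AM + 136 min = 12:50 PM.
Staining ends at 12:50 PM + 165 min = 3:35 PM.

3:35 PM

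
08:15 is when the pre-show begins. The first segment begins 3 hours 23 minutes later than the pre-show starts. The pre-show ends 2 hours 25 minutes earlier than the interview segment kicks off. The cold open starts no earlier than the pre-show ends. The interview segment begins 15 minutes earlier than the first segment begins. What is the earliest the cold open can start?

08:58

The first segment starts at 08:15 + 203 min = 11:38.
The interview segment starts at 11:38 − 15 min = 11:23.
The pre-show ends at 11:23 − 145 min = 08:58.
The cold open is bounded by the pre-show, so the earliest it can start is 08:58.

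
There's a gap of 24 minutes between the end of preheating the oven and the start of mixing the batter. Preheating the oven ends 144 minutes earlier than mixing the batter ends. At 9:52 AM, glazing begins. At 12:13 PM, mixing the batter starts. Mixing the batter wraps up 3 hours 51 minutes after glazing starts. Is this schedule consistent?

Mixing the batter ends at 9:52 AM + 231 min = 1:43 PM.
Preheating the oven ends at 1:43 PM − 144 min = 11:19 AM.
Mixing the batter starts at 11:19 AM + 24 min = 11:43 AM.
But mixing the batter is also said to start at 12:13 PM — a 30-minute conflict.

No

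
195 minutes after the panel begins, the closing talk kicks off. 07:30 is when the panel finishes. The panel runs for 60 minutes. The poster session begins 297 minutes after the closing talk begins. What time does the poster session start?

14:42

The panel starts at 07:30 − 60 min = 06:30.
The closing talk starts at 06:30 + 195 min = 09:45.
The poster session starts at 09:45 + 297 min = 14:42.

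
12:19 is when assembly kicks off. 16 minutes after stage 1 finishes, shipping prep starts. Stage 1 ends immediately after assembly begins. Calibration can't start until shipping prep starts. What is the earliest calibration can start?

Stage 1 ends at 12:19.
Shipping prep starts at 12:19 + 16 min = 12:35.
Calibration is bounded by shipping prep, so the earliest it can start is 12:35.

12:35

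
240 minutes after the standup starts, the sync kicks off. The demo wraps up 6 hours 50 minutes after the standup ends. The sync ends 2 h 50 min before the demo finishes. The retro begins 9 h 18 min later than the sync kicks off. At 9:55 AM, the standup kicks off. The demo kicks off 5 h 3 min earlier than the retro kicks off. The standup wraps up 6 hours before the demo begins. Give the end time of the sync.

The sync starts at 9:55 AM + 240 min = 1:55 PM.
The retro starts at 1:55 PM + 558 min = 11:13 PM.
The demo starts at 11:13 PM − 303 min = 6:10 PM.
The standup ends at 6:10 PM − 360 min = 12:10 PM.
The demo ends at 12:10 PM + 410 min = 7:00 PM.
The sync ends at 7:00 PM − 170 min = 4:10 PM.

4:10 PM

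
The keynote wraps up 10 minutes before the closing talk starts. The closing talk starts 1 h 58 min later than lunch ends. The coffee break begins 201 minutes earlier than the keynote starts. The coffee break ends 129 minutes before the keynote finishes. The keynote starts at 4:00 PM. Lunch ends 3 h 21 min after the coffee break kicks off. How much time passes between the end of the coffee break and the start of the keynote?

21 minutes

The coffee break starts at 4:00 PM − 201 min = 12:39 PM.
Lunch ends at 12:39 PM + 201 min = 4:00 PM.
The closing talk starts at 4:00 PM + 118 min = 5:58 PM.
The keynote ends at 5:58 PM − 10 min = 5:48 PM.
The coffee break ends at 5:48 PM − 129 min = 3:39 PM.
From 3:39 PM to 4:00 PM is 21 minutes.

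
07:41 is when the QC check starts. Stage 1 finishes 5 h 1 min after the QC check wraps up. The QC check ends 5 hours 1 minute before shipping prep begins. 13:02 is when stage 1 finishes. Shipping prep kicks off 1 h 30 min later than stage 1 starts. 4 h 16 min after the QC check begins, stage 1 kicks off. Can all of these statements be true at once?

Stage 1 starts at 07:41 + 256 min = 11:57.
Shipping prep starts at 11:57 + 90 min = 13:27.
The QC check ends at 13:27 − 301 min = 08:26.
Stage 1 ends at 08:26 + 301 min = 13:27.
But stage 1 is also said to end at 13:02 — a 25-minute conflict.

No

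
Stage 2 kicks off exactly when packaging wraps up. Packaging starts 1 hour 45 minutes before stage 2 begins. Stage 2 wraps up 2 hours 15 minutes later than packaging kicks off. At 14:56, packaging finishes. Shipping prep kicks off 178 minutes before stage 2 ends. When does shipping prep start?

12:28

Stage 2 starts at 14:56.
Packaging starts at 14:56 − 105 min = 13:11.
Stage 2 ends at 13:11 + 135 min = 15:26.
Shipping prep starts at 15:26 − 178 min = 12:28.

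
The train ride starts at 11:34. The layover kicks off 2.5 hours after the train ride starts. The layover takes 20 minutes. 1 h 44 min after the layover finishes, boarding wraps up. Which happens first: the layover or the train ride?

The layover starts at 11:34 + 150 min = 14:04.
The layover starts at 14:04 and the train ride starts at 11:34, so the train ride is first.

the train ride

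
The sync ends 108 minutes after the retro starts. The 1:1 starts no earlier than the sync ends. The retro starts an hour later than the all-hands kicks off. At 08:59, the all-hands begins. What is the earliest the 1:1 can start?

11:47

The retro starts at 08:59 + 60 min = 09:59.
The sync ends at 09:59 + 108 min = 11:47.
The 1:1 is bounded by the sync, so the earliest it can start is 11:47.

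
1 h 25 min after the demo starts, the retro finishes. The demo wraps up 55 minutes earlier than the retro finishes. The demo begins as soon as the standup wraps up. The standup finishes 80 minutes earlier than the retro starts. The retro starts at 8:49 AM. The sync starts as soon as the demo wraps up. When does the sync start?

7:59 AM

The standup ends at 8:49 AM − 80 min = 7:29 AM.
So the demo starts at 7:29 AM.
The retro ends at 7:29 AM + 85 min = 8:54 AM.
The demo ends at 8:54 AM − 55 min = 7:59 AM.
So the sync starts at 7:59 AM.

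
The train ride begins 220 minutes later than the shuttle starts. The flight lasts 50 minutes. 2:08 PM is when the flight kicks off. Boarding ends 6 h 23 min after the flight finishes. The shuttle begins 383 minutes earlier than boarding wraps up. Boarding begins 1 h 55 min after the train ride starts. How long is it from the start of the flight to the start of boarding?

The flight ends at 2:08 PM + 50 min = 2:58 PM.
Boarding ends at 2:58 PM + 383 min = 9:21 PM.
The shuttle starts at 9:21 PM − 383 min = 2:58 PM.
The train ride starts at 2:58 PM + 220 min = 6:38 PM.
Boarding starts at 6:38 PM + 115 min = 8:33 PM.
From 2:08 PM to 8:33 PM is 6 hours 25 minutes.

6 hours 25 minutes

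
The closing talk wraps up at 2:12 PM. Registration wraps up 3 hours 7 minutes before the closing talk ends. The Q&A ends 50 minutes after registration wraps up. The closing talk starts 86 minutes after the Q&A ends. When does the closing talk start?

1:21 PM

Registration ends at 2:12 PM − 187 min = 11:05 AM.
The Q&A ends at 11:05 AM + 50 min = 11:55 AM.
The closing talk starts at 11:55 AM + 86 min = 1:21 PM.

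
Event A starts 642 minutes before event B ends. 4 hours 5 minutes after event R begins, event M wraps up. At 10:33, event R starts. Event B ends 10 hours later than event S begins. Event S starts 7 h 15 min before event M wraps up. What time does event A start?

Event M ends at 10:33 + 245 min = 14:38.
Event S starts at 14:38 − 435 min = 07:23.
Event B ends at 07:23 + 600 min = 17:23.
Event A starts at 17:23 − 642 min = 06:41.

06:41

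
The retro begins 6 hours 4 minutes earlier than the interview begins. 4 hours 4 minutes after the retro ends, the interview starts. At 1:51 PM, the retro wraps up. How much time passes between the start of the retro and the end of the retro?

The interview starts at 1:51 PM + 244 min = 5:55 PM.
The retro starts at 5:55 PM − 364 min = 11:51 AM.
From 11:51 AM to 1:51 PM is 120 minutes.

120 minutes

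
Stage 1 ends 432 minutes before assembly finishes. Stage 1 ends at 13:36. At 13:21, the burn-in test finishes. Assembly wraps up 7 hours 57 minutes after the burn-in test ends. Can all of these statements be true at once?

Assembly ends at 13:21 + 477 min = 21:18.
Stage 1 ends at 21:18 − 432 min = 14:06.
But stage 1 is also said to end at 13:36 — a 30-minute conflict.

No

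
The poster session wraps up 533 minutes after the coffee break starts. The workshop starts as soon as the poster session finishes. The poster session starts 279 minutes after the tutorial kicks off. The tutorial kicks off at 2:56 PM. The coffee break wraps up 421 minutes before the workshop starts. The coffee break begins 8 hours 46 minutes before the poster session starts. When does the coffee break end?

12:41 PM

The poster session starts at 2:56 PM + 279 min = 7:35 PM.
The coffee break starts at 7:35 PM − 526 min = 10:49 AM.
The poster session ends at 10:49 AM + 533 min = 7:42 PM.
So the workshop starts at 7:42 PM.
The coffee break ends at 7:42 PM − 421 min = 12:41 PM.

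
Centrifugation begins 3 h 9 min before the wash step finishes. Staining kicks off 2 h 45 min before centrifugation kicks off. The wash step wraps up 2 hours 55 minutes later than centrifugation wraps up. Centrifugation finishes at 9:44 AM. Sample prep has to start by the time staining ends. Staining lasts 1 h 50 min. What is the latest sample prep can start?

The wash step ends at 9:44 AM + 175 min = 12:39 PM.
Centrifugation starts at 12:39 PM − 189 min = 9:30 AM.
Staining starts at 9:30 AM − 165 min = 6:45 AM.
Staining ends at 6:45 AM + 110 min = 8:35 AM.
Sample prep is bounded by staining, so the latest it can start is 8:35 AM.

8:35 AM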